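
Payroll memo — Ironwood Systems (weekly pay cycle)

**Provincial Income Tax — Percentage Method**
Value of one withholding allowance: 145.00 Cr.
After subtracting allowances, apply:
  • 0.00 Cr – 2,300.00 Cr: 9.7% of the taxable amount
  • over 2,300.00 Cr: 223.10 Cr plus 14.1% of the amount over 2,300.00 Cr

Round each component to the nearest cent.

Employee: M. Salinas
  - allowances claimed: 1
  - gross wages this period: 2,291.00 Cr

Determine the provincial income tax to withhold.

Provincial Income Tax: taxable = 2,291.00 Cr − 1×145.00 Cr = 2,146.00 Cr
  9.7% × 2,146.00 Cr = 208.16 Cr

208.16 Cr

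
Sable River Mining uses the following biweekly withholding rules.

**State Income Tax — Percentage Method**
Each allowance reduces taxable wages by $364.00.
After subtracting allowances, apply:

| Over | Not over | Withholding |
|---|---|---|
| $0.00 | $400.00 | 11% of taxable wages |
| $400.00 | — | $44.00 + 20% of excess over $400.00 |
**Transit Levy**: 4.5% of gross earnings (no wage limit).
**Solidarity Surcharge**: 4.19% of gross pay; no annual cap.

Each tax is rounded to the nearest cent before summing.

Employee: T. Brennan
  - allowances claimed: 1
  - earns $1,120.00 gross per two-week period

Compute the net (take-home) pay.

State Income Tax: taxable = $1,120.00 − 1×$364.00 = $756.00
  $44.00 + 20% × ($756.00 − $400.00) = $44.00 + 20% × $356.00 = $115.20
Transit Levy: 4.5% × $1,120.00 = $50.40
Solidarity Surcharge: 4.19% × $1,120.00 = $46.93
Total withheld: $115.20 + $50.40 + $46.93 = $212.53
Net pay: $1,120.00 − $212.53 = $907.47

$907.47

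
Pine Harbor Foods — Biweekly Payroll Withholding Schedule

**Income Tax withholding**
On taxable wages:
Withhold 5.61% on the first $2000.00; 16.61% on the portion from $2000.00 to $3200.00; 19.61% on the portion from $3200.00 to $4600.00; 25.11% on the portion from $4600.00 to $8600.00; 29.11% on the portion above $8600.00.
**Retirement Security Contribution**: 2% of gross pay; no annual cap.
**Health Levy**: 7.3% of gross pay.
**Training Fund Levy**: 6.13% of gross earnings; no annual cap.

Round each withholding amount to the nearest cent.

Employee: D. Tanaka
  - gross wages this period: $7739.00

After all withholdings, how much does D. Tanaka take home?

Income Tax: taxable = $7739.00
  $586.06 + 25.11% × ($7739.00 − $4600.00) = $586.06 + 25.11% × $3139.00 = $1374.26
Retirement Security Contribution: 2% × $7739.00 = $154.78
Health Levy: 7.3% × $7739.00 = $564.95
Training Fund Levy: 6.13% × $7739.00 = $474.40
Total withheld: $1374.26 + $154.78 + $564.95 + $474.40 = $2568.39
Net pay: $7739.00 − $2568.39 = $5170.61

$5170.61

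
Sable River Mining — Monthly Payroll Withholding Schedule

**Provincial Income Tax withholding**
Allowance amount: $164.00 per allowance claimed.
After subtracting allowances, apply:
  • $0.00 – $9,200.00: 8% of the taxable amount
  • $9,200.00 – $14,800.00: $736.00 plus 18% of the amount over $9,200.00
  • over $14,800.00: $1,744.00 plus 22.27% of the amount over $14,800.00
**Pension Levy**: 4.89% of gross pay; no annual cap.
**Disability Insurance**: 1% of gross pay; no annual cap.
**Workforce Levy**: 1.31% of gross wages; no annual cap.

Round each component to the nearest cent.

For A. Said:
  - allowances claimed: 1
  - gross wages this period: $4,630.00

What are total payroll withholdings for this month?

Provincial Income Tax: taxable = $4,630.00 − 1×$164.00 = $4,466.00
  8% × $4,466.00 = $357.28
Pension Levy: 4.89% × $4,630.00 = $226.41
Disability Insurance: 1% × $4,630.00 = $46.30
Workforce Levy: 1.31% × $4,630.00 = $60.65
Total: $357.28 + $226.41 + $46.30 + $60.65 = $690.64

$690.64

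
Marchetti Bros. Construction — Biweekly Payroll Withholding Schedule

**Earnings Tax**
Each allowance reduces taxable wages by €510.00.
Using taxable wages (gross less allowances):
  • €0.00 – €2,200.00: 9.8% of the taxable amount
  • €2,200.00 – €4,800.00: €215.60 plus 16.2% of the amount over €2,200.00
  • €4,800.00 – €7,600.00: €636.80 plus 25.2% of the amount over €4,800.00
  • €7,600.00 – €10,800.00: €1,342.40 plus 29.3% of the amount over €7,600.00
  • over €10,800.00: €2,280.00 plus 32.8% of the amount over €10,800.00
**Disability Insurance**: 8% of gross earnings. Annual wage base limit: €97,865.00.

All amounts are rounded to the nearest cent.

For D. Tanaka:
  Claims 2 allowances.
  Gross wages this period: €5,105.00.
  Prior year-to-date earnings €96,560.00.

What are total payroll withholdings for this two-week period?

€625.37

Earnings Tax: taxable = €5,105.00 − 2×€510.00 = €4,085.00
  €215.60 + 16.2% × (€4,085.00 − €2,200.00) = €215.60 + 16.2% × €1,885.00 = €520.97
Disability Insurance: cap €97,865.00 − YTD €96,560.00 = €1,305.00 subject; 8% × €1,305.00 = €104.40
Total: €520.97 + €104.40 = €625.37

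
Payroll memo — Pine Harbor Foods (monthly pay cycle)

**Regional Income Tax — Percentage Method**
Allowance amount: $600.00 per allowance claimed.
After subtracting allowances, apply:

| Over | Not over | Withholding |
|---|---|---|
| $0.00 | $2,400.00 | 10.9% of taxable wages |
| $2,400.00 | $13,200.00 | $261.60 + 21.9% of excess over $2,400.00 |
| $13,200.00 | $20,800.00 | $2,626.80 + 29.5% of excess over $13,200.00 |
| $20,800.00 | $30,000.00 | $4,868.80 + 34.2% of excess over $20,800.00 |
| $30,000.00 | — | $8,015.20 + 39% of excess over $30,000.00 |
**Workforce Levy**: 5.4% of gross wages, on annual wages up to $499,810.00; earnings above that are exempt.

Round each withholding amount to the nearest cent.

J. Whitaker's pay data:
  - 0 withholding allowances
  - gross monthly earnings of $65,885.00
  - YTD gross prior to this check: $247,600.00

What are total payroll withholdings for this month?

$25,568.14

Regional Income Tax: taxable = $65,885.00
  $8,015.20 + 39% × ($65,885.00 − $30,000.00) = $8,015.20 + 39% × $35,885.00 = $22,010.35
Workforce Levy: 5.4% × $65,885.00 = $3,557.79
Total: $22,010.35 + $3,557.79 = $25,568.14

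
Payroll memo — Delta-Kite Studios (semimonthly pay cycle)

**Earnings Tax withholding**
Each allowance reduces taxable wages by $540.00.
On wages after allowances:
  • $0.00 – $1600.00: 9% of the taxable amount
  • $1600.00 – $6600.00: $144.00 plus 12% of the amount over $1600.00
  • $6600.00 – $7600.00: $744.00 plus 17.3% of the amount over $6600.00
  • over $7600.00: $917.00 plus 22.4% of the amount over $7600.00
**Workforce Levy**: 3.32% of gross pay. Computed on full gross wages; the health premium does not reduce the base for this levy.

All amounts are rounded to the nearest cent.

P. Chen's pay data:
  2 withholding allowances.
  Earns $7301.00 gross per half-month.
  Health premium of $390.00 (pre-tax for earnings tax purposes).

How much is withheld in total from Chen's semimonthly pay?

$894.11

Earnings Tax: taxable = $7301.00 − $390.00 − 2×$540.00 = $5831.00
  $144.00 + 12% × ($5831.00 − $1600.00) = $144.00 + 12% × $4231.00 = $651.72
Workforce Levy: 3.32% × $7301.00 = $242.39
Total: $651.72 + $242.39 = $894.11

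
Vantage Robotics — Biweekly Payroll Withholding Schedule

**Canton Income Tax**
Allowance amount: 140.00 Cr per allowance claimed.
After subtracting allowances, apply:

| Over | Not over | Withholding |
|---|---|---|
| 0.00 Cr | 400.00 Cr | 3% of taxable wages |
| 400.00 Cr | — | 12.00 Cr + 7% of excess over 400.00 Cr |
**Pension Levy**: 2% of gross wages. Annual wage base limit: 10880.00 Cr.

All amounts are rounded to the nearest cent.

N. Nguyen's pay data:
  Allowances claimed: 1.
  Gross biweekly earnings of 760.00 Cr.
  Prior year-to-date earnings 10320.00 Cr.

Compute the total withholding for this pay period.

38.60 Cr

Canton Income Tax: taxable = 760.00 Cr − 1×140.00 Cr = 620.00 Cr
  12.00 Cr + 7% × (620.00 Cr − 400.00 Cr) = 12.00 Cr + 7% × 220.00 Cr = 27.40 Cr
Pension Levy: cap 10880.00 Cr − YTD 10320.00 Cr = 560.00 Cr subject; 2% × 560.00 Cr = 11.20 Cr
Total: 27.40 Cr + 11.20 Cr = 38.60 Cr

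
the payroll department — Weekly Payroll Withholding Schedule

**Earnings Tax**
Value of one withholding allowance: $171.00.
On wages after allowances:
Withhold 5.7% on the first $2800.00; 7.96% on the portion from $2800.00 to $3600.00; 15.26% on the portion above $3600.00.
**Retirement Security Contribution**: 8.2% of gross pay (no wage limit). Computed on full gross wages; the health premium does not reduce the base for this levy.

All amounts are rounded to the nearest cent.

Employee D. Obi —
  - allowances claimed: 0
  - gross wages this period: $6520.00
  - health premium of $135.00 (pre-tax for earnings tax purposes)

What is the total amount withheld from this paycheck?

$1182.91

Earnings Tax: taxable = $6520.00 − $135.00 = $6385.00
  $223.28 + 15.26% × ($6385.00 − $3600.00) = $223.28 + 15.26% × $2785.00 = $648.27
Retirement Security Contribution: 8.2% × $6520.00 = $534.64
Total: $648.27 + $534.64 = $1182.91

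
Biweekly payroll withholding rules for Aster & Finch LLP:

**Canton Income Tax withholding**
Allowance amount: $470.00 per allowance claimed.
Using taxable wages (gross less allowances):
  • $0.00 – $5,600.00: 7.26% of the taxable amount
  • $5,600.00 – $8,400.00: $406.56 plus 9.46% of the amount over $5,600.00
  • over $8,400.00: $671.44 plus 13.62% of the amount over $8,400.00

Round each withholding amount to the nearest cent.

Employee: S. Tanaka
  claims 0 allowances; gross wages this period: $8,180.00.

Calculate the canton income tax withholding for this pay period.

Canton Income Tax: taxable = $8,180.00
  $406.56 + 9.46% × ($8,180.00 − $5,600.00) = $406.56 + 9.46% × $2,580.00 = $650.63

$650.63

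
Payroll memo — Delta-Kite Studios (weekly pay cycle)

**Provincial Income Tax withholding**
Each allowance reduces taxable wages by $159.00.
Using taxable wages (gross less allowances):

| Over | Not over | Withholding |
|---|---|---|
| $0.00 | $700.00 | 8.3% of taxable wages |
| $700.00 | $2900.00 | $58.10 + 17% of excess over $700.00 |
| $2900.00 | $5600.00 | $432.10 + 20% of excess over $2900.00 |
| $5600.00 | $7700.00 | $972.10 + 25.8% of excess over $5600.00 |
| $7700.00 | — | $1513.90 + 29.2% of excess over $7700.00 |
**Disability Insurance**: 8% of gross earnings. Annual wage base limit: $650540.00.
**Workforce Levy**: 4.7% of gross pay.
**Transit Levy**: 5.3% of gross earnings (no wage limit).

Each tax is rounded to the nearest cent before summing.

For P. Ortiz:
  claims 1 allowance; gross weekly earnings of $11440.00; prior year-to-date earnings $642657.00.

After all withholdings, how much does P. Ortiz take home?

Provincial Income Tax: taxable = $11440.00 − 1×$159.00 = $11281.00
  $1513.90 + 29.2% × ($11281.00 − $7700.00) = $1513.90 + 29.2% × $3581.00 = $2559.55
Disability Insurance: cap $650540.00 − YTD $642657.00 = $7883.00 subject; 8% × $7883.00 = $630.64
Workforce Levy: 4.7% × $11440.00 = $537.68
Transit Levy: 5.3% × $11440.00 = $606.32
Total withheld: $2559.55 + $630.64 + $537.68 + $606.32 = $4334.19
Net pay: $11440.00 − $4334.19 = $7105.81

$7105.81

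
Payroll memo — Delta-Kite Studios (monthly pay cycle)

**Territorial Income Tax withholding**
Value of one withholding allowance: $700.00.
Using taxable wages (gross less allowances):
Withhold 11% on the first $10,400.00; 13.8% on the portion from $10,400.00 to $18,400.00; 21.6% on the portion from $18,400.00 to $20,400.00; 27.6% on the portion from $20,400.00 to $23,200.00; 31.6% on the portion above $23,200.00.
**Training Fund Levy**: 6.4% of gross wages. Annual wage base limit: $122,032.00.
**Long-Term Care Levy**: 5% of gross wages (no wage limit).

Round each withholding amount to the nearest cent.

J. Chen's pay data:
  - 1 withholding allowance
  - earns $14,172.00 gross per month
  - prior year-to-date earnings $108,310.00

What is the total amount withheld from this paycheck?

$3,154.75

Territorial Income Tax: taxable = $14,172.00 − 1×$700.00 = $13,472.00
  $1,144.00 + 13.8% × ($13,472.00 − $10,400.00) = $1,144.00 + 13.8% × $3,072.00 = $1,567.94
Training Fund Levy: cap $122,032.00 − YTD $108,310.00 = $13,722.00 subject; 6.4% × $13,722.00 = $878.21
Long-Term Care Levy: 5% × $14,172.00 = $708.60
Total: $1,567.94 + $878.21 + $708.60 = $3,154.75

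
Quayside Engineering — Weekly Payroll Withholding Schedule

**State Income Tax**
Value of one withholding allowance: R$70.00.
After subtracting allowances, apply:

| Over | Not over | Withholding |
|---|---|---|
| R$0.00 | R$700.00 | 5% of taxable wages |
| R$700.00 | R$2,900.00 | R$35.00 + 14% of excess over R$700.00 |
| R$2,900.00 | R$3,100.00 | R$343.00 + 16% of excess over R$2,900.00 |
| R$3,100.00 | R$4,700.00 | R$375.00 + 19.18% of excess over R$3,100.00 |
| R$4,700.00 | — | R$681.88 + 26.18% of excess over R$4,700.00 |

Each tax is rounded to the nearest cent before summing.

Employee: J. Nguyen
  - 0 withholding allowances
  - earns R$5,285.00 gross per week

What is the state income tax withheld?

State Income Tax: taxable = R$5,285.00
  R$681.88 + 26.18% × (R$5,285.00 − R$4,700.00) = R$681.88 + 26.18% × R$585.00 = R$835.03

R$835.03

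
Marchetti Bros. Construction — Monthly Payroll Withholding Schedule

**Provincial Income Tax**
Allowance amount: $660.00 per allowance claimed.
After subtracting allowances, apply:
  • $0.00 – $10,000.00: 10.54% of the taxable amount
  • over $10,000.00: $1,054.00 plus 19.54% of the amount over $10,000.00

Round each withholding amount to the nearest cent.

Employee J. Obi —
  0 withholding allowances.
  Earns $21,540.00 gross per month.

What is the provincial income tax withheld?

Provincial Income Tax: taxable = $21,540.00
  $1,054.00 + 19.54% × ($21,540.00 − $10,000.00) = $1,054.00 + 19.54% × $11,540.00 = $3,308.92

$3,308.92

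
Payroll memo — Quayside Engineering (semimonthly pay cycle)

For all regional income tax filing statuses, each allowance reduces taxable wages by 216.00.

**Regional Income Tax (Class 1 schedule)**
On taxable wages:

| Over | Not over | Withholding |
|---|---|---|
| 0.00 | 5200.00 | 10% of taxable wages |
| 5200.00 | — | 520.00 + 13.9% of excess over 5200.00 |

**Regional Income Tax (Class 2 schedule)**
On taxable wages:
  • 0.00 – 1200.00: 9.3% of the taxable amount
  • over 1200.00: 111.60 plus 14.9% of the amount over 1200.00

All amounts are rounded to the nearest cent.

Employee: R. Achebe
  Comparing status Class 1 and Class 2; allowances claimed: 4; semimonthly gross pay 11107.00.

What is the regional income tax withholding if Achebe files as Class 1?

Regional Income Tax (Class 1): taxable = 11107.00 − 4×216.00 = 10243.00
  520.00 + 13.9% × (10243.00 − 5200.00) = 520.00 + 13.9% × 5043.00 = 1220.98

1220.98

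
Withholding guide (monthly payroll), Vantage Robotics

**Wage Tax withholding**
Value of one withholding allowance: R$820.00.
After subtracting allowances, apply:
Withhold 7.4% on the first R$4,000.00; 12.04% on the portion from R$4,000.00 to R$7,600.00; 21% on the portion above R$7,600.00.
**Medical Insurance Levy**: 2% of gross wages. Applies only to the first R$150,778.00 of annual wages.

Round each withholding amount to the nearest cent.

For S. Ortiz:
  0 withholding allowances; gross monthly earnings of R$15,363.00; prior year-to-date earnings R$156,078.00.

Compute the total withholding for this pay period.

Wage Tax: taxable = R$15,363.00
  R$729.44 + 21% × (R$15,363.00 − R$7,600.00) = R$729.44 + 21% × R$7,763.00 = R$2,359.67
Medical Insurance Levy: YTD R$156,078.00 ≥ cap R$150,778.00 → R$0.00
Total: R$2,359.67 + R$0.00 = R$2,359.67

R$2,359.67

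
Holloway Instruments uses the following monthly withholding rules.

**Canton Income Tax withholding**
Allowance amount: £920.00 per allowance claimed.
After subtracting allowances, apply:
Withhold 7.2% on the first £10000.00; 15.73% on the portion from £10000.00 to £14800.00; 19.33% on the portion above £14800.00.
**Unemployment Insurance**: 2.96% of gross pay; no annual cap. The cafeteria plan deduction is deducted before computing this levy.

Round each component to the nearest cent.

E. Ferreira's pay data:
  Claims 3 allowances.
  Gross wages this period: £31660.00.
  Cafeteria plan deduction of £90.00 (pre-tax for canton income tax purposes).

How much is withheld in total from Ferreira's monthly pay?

£5117.64

Canton Income Tax: taxable = £31660.00 − £90.00 − 3×£920.00 = £28810.00
  £1475.04 + 19.33% × (£28810.00 − £14800.00) = £1475.04 + 19.33% × £14010.00 = £4183.17
Unemployment Insurance: 2.96% × £31570.00 = £934.47
Total: £4183.17 + £934.47 = £5117.64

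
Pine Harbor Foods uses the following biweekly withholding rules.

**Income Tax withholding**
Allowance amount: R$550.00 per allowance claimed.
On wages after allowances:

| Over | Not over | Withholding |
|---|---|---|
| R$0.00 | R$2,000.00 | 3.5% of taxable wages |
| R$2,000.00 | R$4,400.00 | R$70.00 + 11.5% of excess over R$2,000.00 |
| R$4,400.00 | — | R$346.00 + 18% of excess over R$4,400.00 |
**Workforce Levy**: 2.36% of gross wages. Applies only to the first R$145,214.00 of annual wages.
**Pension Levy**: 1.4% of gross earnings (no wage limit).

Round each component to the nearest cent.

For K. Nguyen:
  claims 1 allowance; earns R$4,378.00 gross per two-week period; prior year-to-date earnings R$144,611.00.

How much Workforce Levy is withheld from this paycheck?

R$14.23

Workforce Levy: cap R$145,214.00 − YTD R$144,611.00 = R$603.00 subject; 2.36% × R$603.00 = R$14.23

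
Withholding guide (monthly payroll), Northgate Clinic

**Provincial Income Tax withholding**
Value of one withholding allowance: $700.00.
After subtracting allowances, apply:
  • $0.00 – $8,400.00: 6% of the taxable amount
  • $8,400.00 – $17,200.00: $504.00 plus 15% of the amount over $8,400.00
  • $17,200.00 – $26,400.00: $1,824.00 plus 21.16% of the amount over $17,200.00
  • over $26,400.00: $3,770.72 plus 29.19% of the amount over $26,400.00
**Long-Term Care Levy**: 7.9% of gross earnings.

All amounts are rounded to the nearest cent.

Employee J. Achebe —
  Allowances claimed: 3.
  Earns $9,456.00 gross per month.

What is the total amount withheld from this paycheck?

$1,188.38

Provincial Income Tax: taxable = $9,456.00 − 3×$700.00 = $7,356.00
  6% × $7,356.00 = $441.36
Long-Term Care Levy: 7.9% × $9,456.00 = $747.02
Total: $441.36 + $747.02 = $1,188.38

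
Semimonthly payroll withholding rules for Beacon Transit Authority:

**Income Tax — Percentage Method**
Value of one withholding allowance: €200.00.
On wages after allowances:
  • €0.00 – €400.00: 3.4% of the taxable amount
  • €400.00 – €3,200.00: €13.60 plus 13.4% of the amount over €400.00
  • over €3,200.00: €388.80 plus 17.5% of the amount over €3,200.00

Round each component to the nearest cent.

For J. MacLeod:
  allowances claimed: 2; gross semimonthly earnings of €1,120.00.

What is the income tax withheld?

€56.48

Income Tax: taxable = €1,120.00 − 2×€200.00 = €720.00
  €13.60 + 13.4% × (€720.00 − €400.00) = €13.60 + 13.4% × €320.00 = €56.48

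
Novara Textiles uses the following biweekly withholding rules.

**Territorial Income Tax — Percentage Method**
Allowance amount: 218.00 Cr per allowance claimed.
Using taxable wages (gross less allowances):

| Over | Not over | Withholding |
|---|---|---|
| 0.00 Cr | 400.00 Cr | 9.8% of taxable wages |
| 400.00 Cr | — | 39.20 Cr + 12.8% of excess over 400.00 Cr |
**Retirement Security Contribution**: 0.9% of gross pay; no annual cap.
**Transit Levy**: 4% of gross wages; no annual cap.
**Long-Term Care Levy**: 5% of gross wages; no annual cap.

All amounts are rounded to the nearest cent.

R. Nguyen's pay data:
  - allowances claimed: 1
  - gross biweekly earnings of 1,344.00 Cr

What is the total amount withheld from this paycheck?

Territorial Income Tax: taxable = 1,344.00 Cr − 1×218.00 Cr = 1,126.00 Cr
  39.20 Cr + 12.8% × (1,126.00 Cr − 400.00 Cr) = 39.20 Cr + 12.8% × 726.00 Cr = 132.13 Cr
Retirement Security Contribution: 0.9% × 1,344.00 Cr = 12.10 Cr
Transit Levy: 4% × 1,344.00 Cr = 53.76 Cr
Long-Term Care Levy: 5% × 1,344.00 Cr = 67.20 Cr
Total: 132.13 Cr + 12.10 Cr + 53.76 Cr + 67.20 Cr = 265.19 Cr

265.19 Cr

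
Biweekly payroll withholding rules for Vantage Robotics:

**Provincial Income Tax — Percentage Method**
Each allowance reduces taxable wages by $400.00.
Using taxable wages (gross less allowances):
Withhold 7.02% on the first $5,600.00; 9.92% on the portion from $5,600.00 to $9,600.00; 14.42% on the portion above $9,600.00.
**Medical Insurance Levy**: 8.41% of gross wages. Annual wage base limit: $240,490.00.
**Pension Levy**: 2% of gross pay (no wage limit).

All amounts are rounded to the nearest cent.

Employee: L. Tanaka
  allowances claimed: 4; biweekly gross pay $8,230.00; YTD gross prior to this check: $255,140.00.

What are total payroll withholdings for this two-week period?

$659.90

Provincial Income Tax: taxable = $8,230.00 − 4×$400.00 = $6,630.00
  $393.12 + 9.92% × ($6,630.00 − $5,600.00) = $393.12 + 9.92% × $1,030.00 = $495.30
Medical Insurance Levy: YTD $255,140.00 ≥ cap $240,490.00 → $0.00
Pension Levy: 2% × $8,230.00 = $164.60
Total: $495.30 + $0.00 + $164.60 = $659.90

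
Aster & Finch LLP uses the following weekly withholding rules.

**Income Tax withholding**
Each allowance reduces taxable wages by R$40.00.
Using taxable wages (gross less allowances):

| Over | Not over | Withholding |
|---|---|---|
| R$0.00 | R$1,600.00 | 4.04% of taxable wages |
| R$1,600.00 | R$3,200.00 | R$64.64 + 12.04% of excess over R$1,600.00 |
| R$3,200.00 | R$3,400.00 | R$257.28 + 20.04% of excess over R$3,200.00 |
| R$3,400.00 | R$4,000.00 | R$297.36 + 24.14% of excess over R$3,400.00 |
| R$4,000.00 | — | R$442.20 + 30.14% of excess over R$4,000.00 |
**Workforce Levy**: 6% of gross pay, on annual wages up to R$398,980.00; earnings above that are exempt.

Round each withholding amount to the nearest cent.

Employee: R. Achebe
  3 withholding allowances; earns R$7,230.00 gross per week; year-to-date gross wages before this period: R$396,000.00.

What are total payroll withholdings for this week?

R$1,558.35

Income Tax: taxable = R$7,230.00 − 3×R$40.00 = R$7,110.00
  R$442.20 + 30.14% × (R$7,110.00 − R$4,000.00) = R$442.20 + 30.14% × R$3,110.00 = R$1,379.55
Workforce Levy: cap R$398,980.00 − YTD R$396,000.00 = R$2,980.00 subject; 6% × R$2,980.00 = R$178.80
Total: R$1,379.55 + R$178.80 = R$1,558.35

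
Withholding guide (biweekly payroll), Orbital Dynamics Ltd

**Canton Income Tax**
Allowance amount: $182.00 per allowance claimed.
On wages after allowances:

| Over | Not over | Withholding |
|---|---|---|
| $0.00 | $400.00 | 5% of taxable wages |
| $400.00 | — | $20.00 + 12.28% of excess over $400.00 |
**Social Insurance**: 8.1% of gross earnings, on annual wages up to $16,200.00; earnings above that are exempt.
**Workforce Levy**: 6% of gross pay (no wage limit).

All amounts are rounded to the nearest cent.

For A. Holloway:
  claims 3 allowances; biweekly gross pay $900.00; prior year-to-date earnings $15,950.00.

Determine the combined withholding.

Canton Income Tax: taxable = $900.00 − 3×$182.00 = $354.00
  5% × $354.00 = $17.70
Social Insurance: cap $16,200.00 − YTD $15,950.00 = $250.00 subject; 8.1% × $250.00 = $20.25
Workforce Levy: 6% × $900.00 = $54.00
Total: $17.70 + $20.25 + $54.00 = $91.95

$91.95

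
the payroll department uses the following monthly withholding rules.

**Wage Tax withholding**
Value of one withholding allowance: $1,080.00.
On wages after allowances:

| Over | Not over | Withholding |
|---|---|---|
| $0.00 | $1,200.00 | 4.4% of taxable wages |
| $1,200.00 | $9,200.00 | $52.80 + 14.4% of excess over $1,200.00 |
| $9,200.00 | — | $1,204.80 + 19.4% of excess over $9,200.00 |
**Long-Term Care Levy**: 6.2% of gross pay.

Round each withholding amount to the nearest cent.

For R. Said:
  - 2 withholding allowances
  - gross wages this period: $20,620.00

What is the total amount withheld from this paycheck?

Wage Tax: taxable = $20,620.00 − 2×$1,080.00 = $18,460.00
  $1,204.80 + 19.4% × ($18,460.00 − $9,200.00) = $1,204.80 + 19.4% × $9,260.00 = $3,001.24
Long-Term Care Levy: 6.2% × $20,620.00 = $1,278.44
Total: $3,001.24 + $1,278.44 = $4,279.68

$4,279.68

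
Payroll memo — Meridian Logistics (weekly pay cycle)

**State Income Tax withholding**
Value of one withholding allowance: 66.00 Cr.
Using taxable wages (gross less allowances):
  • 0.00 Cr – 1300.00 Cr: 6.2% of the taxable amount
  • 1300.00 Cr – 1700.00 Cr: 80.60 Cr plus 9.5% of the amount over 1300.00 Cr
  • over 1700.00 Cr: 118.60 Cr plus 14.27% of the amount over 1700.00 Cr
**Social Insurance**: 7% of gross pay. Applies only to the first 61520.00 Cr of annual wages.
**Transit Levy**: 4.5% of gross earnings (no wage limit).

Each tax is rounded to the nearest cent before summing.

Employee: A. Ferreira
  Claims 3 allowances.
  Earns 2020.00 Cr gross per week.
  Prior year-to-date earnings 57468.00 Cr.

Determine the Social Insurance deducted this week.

Social Insurance: 7% × 2020.00 Cr = 141.40 Cr

141.40 Cr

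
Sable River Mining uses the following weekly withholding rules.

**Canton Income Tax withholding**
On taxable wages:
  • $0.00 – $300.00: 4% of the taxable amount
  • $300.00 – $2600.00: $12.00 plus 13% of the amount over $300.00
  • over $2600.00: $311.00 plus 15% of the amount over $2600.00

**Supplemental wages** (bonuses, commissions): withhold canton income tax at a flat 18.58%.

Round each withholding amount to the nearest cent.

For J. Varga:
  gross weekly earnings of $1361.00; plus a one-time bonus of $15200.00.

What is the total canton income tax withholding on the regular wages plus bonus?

$2974.09

Canton Income Tax: taxable = $1361.00
  $12.00 + 13% × ($1361.00 − $300.00) = $12.00 + 13% × $1061.00 = $149.93
Supplemental (18.58% flat on bonus): 18.58% × $15200.00 = $2824.16
Total canton income tax: $149.93 + $2824.16 = $2974.09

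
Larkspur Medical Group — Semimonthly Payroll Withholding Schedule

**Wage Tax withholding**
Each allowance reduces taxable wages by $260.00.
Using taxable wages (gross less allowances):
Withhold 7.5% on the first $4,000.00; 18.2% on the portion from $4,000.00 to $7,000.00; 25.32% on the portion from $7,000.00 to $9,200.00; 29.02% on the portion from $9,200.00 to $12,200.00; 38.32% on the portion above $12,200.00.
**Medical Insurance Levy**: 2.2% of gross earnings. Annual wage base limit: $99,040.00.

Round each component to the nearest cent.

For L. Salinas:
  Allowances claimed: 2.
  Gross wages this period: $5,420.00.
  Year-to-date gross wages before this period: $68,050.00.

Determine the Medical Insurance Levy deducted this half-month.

$119.24

Medical Insurance Levy: 2.2% × $5,420.00 = $119.24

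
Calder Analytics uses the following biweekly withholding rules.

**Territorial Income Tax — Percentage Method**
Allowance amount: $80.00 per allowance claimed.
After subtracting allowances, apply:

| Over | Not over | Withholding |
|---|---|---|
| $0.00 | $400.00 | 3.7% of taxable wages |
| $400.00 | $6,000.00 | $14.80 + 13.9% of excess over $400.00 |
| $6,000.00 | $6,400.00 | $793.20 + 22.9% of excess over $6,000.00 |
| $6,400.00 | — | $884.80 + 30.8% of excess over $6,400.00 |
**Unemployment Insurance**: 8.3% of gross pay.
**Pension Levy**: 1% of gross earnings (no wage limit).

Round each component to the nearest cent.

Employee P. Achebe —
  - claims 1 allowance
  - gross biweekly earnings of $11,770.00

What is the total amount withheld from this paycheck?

Territorial Income Tax: taxable = $11,770.00 − 1×$80.00 = $11,690.00
  $884.80 + 30.8% × ($11,690.00 − $6,400.00) = $884.80 + 30.8% × $5,290.00 = $2,514.12
Unemployment Insurance: 8.3% × $11,770.00 = $976.91
Pension Levy: 1% × $11,770.00 = $117.70
Total: $2,514.12 + $976.91 + $117.70 = $3,608.73

$3,608.73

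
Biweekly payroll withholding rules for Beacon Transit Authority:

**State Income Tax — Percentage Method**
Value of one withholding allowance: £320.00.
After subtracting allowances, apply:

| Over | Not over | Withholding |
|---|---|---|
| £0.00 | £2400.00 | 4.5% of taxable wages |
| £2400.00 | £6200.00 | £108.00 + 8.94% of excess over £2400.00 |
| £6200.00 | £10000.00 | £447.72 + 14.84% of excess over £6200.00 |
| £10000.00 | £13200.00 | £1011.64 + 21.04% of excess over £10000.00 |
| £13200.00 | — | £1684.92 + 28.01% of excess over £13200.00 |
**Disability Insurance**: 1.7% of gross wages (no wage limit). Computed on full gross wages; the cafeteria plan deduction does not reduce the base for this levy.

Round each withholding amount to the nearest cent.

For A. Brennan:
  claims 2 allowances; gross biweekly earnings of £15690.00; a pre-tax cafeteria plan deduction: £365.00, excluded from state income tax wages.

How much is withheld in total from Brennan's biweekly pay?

£2367.60

State Income Tax: taxable = £15690.00 − £365.00 − 2×£320.00 = £14685.00
  £1684.92 + 28.01% × (£14685.00 − £13200.00) = £1684.92 + 28.01% × £1485.00 = £2100.87
Disability Insurance: 1.7% × £15690.00 = £266.73
Total: £2100.87 + £266.73 = £2367.60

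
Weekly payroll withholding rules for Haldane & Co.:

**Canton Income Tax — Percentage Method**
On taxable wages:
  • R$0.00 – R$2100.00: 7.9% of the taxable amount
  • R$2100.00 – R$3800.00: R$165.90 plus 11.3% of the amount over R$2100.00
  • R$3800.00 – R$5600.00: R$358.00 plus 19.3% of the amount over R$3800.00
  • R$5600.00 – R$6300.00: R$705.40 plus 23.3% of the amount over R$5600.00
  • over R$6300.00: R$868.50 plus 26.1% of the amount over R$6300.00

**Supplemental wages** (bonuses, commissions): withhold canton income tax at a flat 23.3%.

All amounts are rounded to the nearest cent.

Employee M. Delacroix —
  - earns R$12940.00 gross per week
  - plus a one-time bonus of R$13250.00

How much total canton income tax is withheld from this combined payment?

Canton Income Tax: taxable = R$12940.00
  R$868.50 + 26.1% × (R$12940.00 − R$6300.00) = R$868.50 + 26.1% × R$6640.00 = R$2601.54
Supplemental (23.3% flat on bonus): 23.3% × R$13250.00 = R$3087.25
Total canton income tax: R$2601.54 + R$3087.25 = R$5688.79

R$5688.79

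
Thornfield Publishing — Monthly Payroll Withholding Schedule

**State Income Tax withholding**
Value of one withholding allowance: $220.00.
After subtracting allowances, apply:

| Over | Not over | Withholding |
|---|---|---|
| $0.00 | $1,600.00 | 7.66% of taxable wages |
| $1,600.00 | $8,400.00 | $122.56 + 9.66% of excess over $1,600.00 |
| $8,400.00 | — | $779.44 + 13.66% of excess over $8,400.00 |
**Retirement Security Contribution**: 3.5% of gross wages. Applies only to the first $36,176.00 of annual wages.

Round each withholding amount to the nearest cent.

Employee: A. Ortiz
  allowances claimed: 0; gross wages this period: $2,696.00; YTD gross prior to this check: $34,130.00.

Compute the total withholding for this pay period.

State Income Tax: taxable = $2,696.00
  $122.56 + 9.66% × ($2,696.00 − $1,600.00) = $122.56 + 9.66% × $1,096.00 = $228.43
Retirement Security Contribution: cap $36,176.00 − YTD $34,130.00 = $2,046.00 subject; 3.5% × $2,046.00 = $71.61
Total: $228.43 + $71.61 = $300.04

$300.04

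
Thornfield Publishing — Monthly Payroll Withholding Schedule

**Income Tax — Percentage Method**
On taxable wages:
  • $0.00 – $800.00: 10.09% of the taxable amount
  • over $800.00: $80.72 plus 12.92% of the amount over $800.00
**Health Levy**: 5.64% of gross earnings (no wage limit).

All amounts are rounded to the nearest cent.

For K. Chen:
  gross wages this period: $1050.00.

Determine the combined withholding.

$172.24

Income Tax: taxable = $1050.00
  $80.72 + 12.92% × ($1050.00 − $800.00) = $80.72 + 12.92% × $250.00 = $113.02
Health Levy: 5.64% × $1050.00 = $59.22
Total: $113.02 + $59.22 = $172.24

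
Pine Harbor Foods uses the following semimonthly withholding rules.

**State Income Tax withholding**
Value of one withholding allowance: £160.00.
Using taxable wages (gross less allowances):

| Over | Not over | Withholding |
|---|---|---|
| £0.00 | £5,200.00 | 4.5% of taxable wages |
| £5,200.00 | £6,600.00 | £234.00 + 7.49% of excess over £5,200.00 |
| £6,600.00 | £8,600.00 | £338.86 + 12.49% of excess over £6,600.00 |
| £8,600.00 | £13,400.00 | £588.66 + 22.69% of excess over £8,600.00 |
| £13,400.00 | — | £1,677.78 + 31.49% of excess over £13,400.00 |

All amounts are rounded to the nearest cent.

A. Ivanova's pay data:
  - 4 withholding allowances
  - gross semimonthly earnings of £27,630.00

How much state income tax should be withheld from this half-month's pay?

State Income Tax: taxable = £27,630.00 − 4×£160.00 = £26,990.00
  £1,677.78 + 31.49% × (£26,990.00 − £13,400.00) = £1,677.78 + 31.49% × £13,590.00 = £5,957.27

£5,957.27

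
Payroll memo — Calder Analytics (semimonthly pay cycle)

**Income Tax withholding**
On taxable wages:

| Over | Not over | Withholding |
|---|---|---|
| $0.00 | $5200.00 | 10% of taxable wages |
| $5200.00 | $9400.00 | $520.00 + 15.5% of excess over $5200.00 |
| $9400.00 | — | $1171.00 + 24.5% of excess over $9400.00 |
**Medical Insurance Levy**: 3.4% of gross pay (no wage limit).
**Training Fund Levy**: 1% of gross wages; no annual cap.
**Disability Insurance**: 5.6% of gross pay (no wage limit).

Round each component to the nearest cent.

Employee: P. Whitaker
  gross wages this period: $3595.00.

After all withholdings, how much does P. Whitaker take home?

$2876.00

Income Tax: taxable = $3595.00
  10% × $3595.00 = $359.50
Medical Insurance Levy: 3.4% × $3595.00 = $122.23
Training Fund Levy: 1% × $3595.00 = $35.95
Disability Insurance: 5.6% × $3595.00 = $201.32
Total withheld: $359.50 + $122.23 + $35.95 + $201.32 = $719.00
Net pay: $3595.00 − $719.00 = $2876.00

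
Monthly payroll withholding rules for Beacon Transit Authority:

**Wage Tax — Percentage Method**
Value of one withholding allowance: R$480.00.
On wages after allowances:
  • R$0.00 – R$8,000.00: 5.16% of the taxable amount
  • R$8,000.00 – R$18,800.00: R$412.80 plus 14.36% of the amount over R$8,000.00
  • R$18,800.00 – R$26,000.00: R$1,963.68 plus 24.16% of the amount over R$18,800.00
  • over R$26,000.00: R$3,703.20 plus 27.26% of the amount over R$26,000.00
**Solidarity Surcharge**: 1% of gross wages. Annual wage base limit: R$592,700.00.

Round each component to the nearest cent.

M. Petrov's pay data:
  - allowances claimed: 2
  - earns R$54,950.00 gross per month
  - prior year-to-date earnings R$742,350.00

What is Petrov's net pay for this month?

R$43,616.73

Wage Tax: taxable = R$54,950.00 − 2×R$480.00 = R$53,990.00
  R$3,703.20 + 27.26% × (R$53,990.00 − R$26,000.00) = R$3,703.20 + 27.26% × R$27,990.00 = R$11,333.27
Solidarity Surcharge: YTD R$742,350.00 ≥ cap R$592,700.00 → R$0.00
Total withheld: R$11,333.27 + R$0.00 = R$11,333.27
Net pay: R$54,950.00 − R$11,333.27 = R$43,616.73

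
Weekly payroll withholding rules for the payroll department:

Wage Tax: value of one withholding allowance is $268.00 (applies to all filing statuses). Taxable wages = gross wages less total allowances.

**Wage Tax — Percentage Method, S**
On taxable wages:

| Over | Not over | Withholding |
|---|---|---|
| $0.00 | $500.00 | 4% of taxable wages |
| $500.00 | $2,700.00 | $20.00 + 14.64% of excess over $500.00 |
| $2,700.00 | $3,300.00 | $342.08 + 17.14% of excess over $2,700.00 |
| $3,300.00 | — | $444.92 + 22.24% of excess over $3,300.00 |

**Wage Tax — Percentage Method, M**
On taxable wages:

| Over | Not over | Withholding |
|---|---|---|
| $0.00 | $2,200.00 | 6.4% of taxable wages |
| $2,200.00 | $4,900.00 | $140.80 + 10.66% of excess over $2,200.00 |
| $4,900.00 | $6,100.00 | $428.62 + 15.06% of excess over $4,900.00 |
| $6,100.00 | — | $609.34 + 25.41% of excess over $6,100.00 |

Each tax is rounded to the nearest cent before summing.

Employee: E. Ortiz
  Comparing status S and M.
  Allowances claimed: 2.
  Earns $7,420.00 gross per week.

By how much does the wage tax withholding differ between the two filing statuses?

$433.45

Wage Tax (S): taxable = $7,420.00 − 2×$268.00 = $6,884.00
  $444.92 + 22.24% × ($6,884.00 − $3,300.00) = $444.92 + 22.24% × $3,584.00 = $1,242.00
Wage Tax (M): taxable = $7,420.00 − 2×$268.00 = $6,884.00
  $609.34 + 25.41% × ($6,884.00 − $6,100.00) = $609.34 + 25.41% × $784.00 = $808.55
Difference: |$1,242.00 − $808.55| = $433.45 (higher under S)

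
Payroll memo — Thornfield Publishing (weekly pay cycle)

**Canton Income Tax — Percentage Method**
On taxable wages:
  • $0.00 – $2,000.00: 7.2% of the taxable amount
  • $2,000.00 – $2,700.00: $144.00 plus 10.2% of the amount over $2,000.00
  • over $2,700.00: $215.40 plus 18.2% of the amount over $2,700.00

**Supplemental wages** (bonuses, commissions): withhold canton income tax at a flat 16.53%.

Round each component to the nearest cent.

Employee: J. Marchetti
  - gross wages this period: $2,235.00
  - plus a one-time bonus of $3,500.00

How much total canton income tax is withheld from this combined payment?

$746.52

Canton Income Tax: taxable = $2,235.00
  $144.00 + 10.2% × ($2,235.00 − $2,000.00) = $144.00 + 10.2% × $235.00 = $167.97
Supplemental (16.53% flat on bonus): 16.53% × $3,500.00 = $578.55
Total canton income tax: $167.97 + $578.55 = $746.52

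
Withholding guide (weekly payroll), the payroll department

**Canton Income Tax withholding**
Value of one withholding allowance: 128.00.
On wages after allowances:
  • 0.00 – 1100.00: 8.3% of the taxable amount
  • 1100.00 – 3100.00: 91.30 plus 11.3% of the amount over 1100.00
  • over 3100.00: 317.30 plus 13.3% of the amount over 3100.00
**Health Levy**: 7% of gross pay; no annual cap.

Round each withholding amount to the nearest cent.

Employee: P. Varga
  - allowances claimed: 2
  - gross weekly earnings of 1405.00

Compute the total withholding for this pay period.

Canton Income Tax: taxable = 1405.00 − 2×128.00 = 1149.00
  91.30 + 11.3% × (1149.00 − 1100.00) = 91.30 + 11.3% × 49.00 = 96.84
Health Levy: 7% × 1405.00 = 98.35
Total: 96.84 + 98.35 = 195.19

195.19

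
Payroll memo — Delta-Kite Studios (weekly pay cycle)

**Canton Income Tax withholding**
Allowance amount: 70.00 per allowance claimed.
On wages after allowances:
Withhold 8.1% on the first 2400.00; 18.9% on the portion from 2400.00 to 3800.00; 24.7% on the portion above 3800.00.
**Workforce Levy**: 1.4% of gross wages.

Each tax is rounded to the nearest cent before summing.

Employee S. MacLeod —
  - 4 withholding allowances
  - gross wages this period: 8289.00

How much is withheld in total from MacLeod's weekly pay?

Canton Income Tax: taxable = 8289.00 − 4×70.00 = 8009.00
  459.00 + 24.7% × (8009.00 − 3800.00) = 459.00 + 24.7% × 4209.00 = 1498.62
Workforce Levy: 1.4% × 8289.00 = 116.05
Total: 1498.62 + 116.05 = 1614.67

1614.67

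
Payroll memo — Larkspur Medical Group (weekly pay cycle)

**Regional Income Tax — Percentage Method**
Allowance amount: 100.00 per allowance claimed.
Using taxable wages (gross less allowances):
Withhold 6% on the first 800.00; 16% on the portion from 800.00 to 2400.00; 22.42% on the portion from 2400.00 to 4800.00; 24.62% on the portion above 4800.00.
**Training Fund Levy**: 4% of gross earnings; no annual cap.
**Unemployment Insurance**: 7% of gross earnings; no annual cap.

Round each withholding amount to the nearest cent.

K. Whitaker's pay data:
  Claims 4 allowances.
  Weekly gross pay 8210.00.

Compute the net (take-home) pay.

5723.76

Regional Income Tax: taxable = 8210.00 − 4×100.00 = 7810.00
  842.08 + 24.62% × (7810.00 − 4800.00) = 842.08 + 24.62% × 3010.00 = 1583.14
Training Fund Levy: 4% × 8210.00 = 328.40
Unemployment Insurance: 7% × 8210.00 = 574.70
Total withheld: 1583.14 + 328.40 + 574.70 = 2486.24
Net pay: 8210.00 − 2486.24 = 5723.76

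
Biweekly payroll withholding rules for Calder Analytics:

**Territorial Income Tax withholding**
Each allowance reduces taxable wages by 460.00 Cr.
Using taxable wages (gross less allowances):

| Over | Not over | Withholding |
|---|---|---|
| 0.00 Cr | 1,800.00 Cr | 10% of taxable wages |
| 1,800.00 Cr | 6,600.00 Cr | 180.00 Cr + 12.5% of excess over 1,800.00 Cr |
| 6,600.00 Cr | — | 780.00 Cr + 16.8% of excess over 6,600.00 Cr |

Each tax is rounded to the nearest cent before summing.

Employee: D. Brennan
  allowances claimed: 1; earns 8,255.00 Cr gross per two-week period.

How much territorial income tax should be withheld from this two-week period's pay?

Territorial Income Tax: taxable = 8,255.00 Cr − 1×460.00 Cr = 7,795.00 Cr
  780.00 Cr + 16.8% × (7,795.00 Cr − 6,600.00 Cr) = 780.00 Cr + 16.8% × 1,195.00 Cr = 980.76 Cr

980.76 Cr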